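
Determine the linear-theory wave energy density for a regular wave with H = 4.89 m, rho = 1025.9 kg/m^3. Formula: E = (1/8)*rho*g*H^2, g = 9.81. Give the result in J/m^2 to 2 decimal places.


E = (1/8) * rho * g * H^2
E = (1/8) * 1025.9 * 9.81 * 4.89^2
E = 0.125 * 1025.9 * 9.81 * 23.9121
E = 30081.66 J/m^2

30081.66


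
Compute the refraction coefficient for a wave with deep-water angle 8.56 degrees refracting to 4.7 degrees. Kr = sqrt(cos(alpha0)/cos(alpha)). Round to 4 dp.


Kr = sqrt(cos(alpha0) / cos(alpha))
cos(8.56) = 0.988861
cos(4.7) = 0.996637
Kr = sqrt(0.988861 / 0.996637)
Kr = sqrt(0.992197)
Kr = 0.9961

0.9961


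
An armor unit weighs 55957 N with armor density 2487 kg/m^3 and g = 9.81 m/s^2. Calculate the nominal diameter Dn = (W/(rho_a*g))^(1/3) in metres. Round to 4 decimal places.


V = W / (rho_a * g)
V = 55957 / (2487 * 9.81)
V = 55957 / 24397.47
V = 2.293557 m^3
Dn = V^(1/3) = 2.293557^(1/3)
Dn = 1.3188 m

1.3188


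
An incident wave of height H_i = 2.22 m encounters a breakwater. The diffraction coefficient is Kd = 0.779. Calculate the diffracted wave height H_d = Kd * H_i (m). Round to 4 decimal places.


H_d = Kd * H_i
H_d = 0.779 * 2.22
H_d = 1.7294 m

1.7294


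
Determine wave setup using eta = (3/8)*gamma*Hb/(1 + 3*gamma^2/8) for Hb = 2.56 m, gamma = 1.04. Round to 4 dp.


eta = (3/8) * gamma * Hb / (1 + 3*gamma^2/8)
Numerator = (3/8) * 1.04 * 2.56 = 0.998400
Denominator = 1 + 3*1.04^2/8 = 1 + 0.405600 = 1.405600
eta = 0.998400 / 1.405600
eta = 0.7103 m

0.7103


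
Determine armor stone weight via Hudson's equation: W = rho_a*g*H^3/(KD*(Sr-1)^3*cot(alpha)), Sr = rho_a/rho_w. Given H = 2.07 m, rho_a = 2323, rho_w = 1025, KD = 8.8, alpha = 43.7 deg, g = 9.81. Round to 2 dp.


Sr = rho_a / rho_w = 2323 / 1025 = 2.266341
(Sr - 1) = 1.266341
(Sr - 1)^3 = 2.030731
cot(43.7) = 1 / tan(43.7) = 1 / 0.955621 = 1.046440
Numerator = 2323 * 9.81 * 2.07^3 = 202129.2914
Denominator = 8.8 * 2.030731 * 1.046440 = 18.700343
W = 202129.2914 / 18.700343
W = 10808.85 N

10808.85


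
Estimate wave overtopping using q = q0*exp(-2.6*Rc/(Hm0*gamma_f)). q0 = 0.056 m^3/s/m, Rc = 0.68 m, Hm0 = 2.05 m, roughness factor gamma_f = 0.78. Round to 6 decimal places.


q = q0 * exp(-2.6 * Rc / (Hm0 * gamma_f))
Exponent = -2.6 * 0.68 / (2.05 * 0.78)
= -2.6 * 0.68 / 1.5990
= -1.105691
exp(-1.105691) = 0.330982
q = 0.056 * 0.330982
q = 0.018535 m^3/s/m

0.018535


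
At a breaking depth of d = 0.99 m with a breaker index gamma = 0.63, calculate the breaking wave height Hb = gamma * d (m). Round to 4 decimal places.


Hb = gamma * d
Hb = 0.63 * 0.99
Hb = 0.6237 m

0.6237


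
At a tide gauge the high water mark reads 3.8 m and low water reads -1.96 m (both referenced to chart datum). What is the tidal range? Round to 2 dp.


Tidal range = High water - Low water
Tidal range = 3.8 - (-1.96)
Tidal range = 5.76 m

5.76


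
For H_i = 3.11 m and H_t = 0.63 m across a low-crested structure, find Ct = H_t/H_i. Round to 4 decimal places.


Ct = H_t / H_i
Ct = 0.63 / 3.11
Ct = 0.2026

0.2026


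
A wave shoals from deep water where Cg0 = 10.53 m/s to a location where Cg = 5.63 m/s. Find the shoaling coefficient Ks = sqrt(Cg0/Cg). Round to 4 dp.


Ks = sqrt(Cg0 / Cg)
Ks = sqrt(10.53 / 5.63)
Ks = sqrt(1.8703)
Ks = 1.3676

1.3676


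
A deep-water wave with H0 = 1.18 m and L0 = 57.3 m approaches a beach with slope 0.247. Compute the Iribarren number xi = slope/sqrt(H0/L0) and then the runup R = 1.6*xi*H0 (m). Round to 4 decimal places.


xi = slope / sqrt(H0/L0)
H0/L0 = 1.18/57.3 = 0.020593
sqrt(0.020593) = 0.143504
xi = 0.247 / 0.143504 = 1.721208
R = 1.6 * xi * H0 = 1.6 * 1.721208 * 1.18
R = 3.2496 m

3.2496


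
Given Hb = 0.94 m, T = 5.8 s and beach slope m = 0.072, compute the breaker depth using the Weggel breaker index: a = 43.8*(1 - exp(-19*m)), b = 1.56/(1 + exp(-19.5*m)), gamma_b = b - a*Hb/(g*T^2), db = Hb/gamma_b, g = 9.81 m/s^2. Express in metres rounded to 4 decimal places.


a = 43.8 * (1 - exp(-19 * m))
exp(-19 * 0.072) = exp(-1.3680) = 0.254616
a = 43.8 * (1 - 0.254616) = 32.647833
b = 1.56 / (1 + exp(-19.5 * m))
exp(-19.5 * 0.072) = exp(-1.4040) = 0.245613
b = 1.56 / (1 + 0.245613) = 1.252396
Hb / (g * T^2) = 0.94 / (9.81 * 5.8^2) = 0.94 / 330.0084 = 0.00284841
gamma_b = b - a * Hb/(g*T^2) = 1.252396 - 32.647833 * 0.00284841 = 1.159401
db = Hb / gamma_b = 0.94 / 1.159401
db = 0.8108 m

0.8108


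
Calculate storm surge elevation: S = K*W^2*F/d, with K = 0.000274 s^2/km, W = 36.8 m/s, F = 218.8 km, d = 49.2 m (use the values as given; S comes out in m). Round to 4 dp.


S = K * W^2 * F / d
W^2 = 36.8^2 = 1354.24
S = 0.000274 * 1354.24 * 218.8 / 49.2
Numerator = 0.000274 * 1354.24 * 218.8 = 81.188313
S = 81.188313 / 49.2 = 1.6502 m

1.6502


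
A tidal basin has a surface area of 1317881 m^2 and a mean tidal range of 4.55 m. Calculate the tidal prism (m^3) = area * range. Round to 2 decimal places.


Tidal prism = Area * Tidal range
P = 1317881 * 4.55
P = 5996358.55 m^3

5996358.55


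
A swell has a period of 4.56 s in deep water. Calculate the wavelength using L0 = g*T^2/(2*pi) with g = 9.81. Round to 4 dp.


L0 = g * T^2 / (2 * pi)
L0 = 9.81 * 4.56^2 / (2 * pi)
L0 = 9.81 * 20.7936 / 6.28319
L0 = 203.9852 / 6.28319
L0 = 32.4653 m

32.4653


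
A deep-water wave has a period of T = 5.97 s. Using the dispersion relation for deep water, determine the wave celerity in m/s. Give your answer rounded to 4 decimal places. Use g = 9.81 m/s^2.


We use the deep-water celerity formula:
C = g * T / (2 * pi)
C = 9.81 * 5.97 / (2 * 3.14159...)
C = 58.565700 / 6.283185
C = 9.3210 m/s

9.3210


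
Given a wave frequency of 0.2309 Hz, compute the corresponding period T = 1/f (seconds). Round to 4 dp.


T = 1 / f
T = 1 / 0.2309
T = 4.3309 s

4.3309


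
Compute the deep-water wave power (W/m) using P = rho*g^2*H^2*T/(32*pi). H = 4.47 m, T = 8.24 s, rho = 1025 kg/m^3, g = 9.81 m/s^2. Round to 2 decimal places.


P = rho * g^2 * H^2 * T / (32 * pi)
P = 1025 * 9.81^2 * 4.47^2 * 8.24 / (32 * pi)
P = 1025 * 96.2361 * 19.9809 * 8.24 / 100.53096
P = 161549.00 W/m

161549.00


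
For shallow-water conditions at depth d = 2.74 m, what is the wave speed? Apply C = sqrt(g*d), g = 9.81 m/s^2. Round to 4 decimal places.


Using the shallow-water approximation:
C = sqrt(g * d) = sqrt(9.81 * 2.74)
C = sqrt(26.8794)
C = 5.1845 m/s

5.1845


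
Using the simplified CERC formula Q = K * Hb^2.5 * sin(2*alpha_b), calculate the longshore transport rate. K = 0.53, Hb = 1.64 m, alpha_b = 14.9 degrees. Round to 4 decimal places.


Q = K * Hb^2.5 * sin(2 * alpha_b)
Hb^2.5 = 1.64^2.5 = 3.444369
sin(2 * 14.9) = sin(29.8) = 0.496974
Q = 0.53 * 3.444369 * 0.496974
Q = 0.9072 m^3/s

0.9072


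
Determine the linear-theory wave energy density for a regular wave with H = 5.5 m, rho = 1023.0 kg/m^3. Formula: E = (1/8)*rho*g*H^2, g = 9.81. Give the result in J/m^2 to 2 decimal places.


E = (1/8) * rho * g * H^2
E = (1/8) * 1023.0 * 9.81 * 5.5^2
E = 0.125 * 1023.0 * 9.81 * 30.2500
E = 37947.23 J/m^2

37947.23


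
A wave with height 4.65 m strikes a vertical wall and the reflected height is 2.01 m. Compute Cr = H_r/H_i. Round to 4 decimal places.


Cr = H_r / H_i
Cr = 2.01 / 4.65
Cr = 0.4323

0.4323


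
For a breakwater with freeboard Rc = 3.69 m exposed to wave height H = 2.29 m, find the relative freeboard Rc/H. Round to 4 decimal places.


Relative freeboard = Rc / H
= 3.69 / 2.29
= 1.6114

1.6114


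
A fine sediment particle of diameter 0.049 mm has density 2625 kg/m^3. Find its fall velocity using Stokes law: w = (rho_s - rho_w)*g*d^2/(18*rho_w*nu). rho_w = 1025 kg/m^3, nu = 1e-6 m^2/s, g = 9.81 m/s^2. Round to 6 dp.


w = (rho_s - rho_w) * g * d^2 / (18 * rho_w * nu)
d = 0.049 mm = 0.000049 m
rho_s - rho_w = 2625 - 1025 = 1600
Numerator = 1600 * 9.81 * (0.000049)^2 = 0.000037686096
Denominator = 18 * 1025 * 1e-6 = 0.018450
w = 0.002043 m/s

0.002043


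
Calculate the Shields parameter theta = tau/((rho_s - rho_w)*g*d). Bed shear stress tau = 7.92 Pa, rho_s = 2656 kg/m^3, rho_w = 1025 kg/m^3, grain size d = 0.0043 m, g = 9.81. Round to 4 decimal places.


theta = tau / ((rho_s - rho_w) * g * d)
rho_s - rho_w = 2656 - 1025 = 1631
Denominator = 1631 * 9.81 * 0.0043 = 68.800473
theta = 7.92 / 68.800473
theta = 0.1151

0.1151


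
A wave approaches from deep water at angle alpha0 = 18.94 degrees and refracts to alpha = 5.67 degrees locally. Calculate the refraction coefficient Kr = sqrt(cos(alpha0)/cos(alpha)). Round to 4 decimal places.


Kr = sqrt(cos(alpha0) / cos(alpha))
cos(18.94) = 0.945859
cos(5.67) = 0.995107
Kr = sqrt(0.945859 / 0.995107)
Kr = sqrt(0.950509)
Kr = 0.9749

0.9749


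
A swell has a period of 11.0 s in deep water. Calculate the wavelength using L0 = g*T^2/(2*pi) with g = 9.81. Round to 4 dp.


L0 = g * T^2 / (2 * pi)
L0 = 9.81 * 11.0^2 / (2 * pi)
L0 = 9.81 * 121.0000 / 6.28319
L0 = 1187.0100 / 6.28319
L0 = 188.9185 m

188.9185


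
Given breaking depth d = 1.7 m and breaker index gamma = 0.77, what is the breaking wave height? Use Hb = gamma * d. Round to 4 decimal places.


Hb = gamma * d
Hb = 0.77 * 1.7
Hb = 1.3090 m

1.3090


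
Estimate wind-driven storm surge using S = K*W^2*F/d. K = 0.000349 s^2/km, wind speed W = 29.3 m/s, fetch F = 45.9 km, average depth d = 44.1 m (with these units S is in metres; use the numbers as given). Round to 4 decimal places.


S = K * W^2 * F / d
W^2 = 29.3^2 = 858.49
S = 0.000349 * 858.49 * 45.9 / 44.1
Numerator = 0.000349 * 858.49 * 45.9 = 13.752237
S = 13.752237 / 44.1 = 0.3118 m

0.3118


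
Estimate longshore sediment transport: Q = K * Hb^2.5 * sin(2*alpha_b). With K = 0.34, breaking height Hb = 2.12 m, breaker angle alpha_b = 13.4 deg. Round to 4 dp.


Q = K * Hb^2.5 * sin(2 * alpha_b)
Hb^2.5 = 2.12^2.5 = 6.543945
sin(2 * 13.4) = sin(26.8) = 0.450878
Q = 0.34 * 6.543945 * 0.450878
Q = 1.0032 m^3/s

1.0032


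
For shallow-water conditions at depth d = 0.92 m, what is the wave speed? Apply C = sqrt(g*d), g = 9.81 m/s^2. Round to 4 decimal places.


Using the shallow-water approximation:
C = sqrt(g * d) = sqrt(9.81 * 0.92)
C = sqrt(9.0252)
C = 3.0042 m/s

3.0042


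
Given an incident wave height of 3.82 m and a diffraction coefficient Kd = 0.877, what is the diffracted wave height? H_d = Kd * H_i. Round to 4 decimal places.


H_d = Kd * H_i
H_d = 0.877 * 3.82
H_d = 3.3501 m

3.3501


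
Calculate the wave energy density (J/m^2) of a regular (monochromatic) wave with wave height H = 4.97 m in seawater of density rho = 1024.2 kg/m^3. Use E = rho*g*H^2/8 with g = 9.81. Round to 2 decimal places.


E = (1/8) * rho * g * H^2
E = (1/8) * 1024.2 * 9.81 * 4.97^2
E = 0.125 * 1024.2 * 9.81 * 24.7009
E = 31022.48 J/m^2

31022.48


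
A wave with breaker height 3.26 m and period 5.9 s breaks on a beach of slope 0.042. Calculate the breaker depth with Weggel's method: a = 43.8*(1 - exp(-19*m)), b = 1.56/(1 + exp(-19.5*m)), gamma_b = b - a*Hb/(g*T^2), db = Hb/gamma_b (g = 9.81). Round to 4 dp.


a = 43.8 * (1 - exp(-19 * m))
exp(-19 * 0.042) = exp(-0.7980) = 0.450229
a = 43.8 * (1 - 0.450229) = 24.079991
b = 1.56 / (1 + exp(-19.5 * m))
exp(-19.5 * 0.042) = exp(-0.8190) = 0.440872
b = 1.56 / (1 + 0.440872) = 1.082677
Hb / (g * T^2) = 3.26 / (9.81 * 5.9^2) = 3.26 / 341.4861 = 0.00954651
gamma_b = b - a * Hb/(g*T^2) = 1.082677 - 24.079991 * 0.00954651 = 0.852798
db = Hb / gamma_b = 3.26 / 0.852798
db = 3.8227 m

3.8227


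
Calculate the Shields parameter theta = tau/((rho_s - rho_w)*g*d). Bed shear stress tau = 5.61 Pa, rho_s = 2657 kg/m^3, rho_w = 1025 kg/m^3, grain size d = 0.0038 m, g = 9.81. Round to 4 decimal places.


theta = tau / ((rho_s - rho_w) * g * d)
rho_s - rho_w = 2657 - 1025 = 1632
Denominator = 1632 * 9.81 * 0.0038 = 60.837696
theta = 5.61 / 60.837696
theta = 0.0922

0.0922


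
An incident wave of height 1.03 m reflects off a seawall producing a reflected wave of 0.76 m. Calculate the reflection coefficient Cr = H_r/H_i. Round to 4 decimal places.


Cr = H_r / H_i
Cr = 0.76 / 1.03
Cr = 0.7379

0.7379


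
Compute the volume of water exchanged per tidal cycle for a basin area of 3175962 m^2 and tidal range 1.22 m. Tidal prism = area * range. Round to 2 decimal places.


Tidal prism = Area * Tidal range
P = 3175962 * 1.22
P = 3874673.64 m^3

3874673.64


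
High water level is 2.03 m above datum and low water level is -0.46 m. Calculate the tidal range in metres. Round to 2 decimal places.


Tidal range = High water - Low water
Tidal range = 2.03 - (-0.46)
Tidal range = 2.49 m

2.49


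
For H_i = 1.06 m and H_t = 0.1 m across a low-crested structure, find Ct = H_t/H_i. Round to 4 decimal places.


Ct = H_t / H_i
Ct = 0.1 / 1.06
Ct = 0.0943

0.0943


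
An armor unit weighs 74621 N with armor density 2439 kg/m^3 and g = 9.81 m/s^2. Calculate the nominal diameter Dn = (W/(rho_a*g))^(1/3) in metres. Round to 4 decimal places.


V = W / (rho_a * g)
V = 74621 / (2439 * 9.81)
V = 74621 / 23926.59
V = 3.118748 m^3
Dn = V^(1/3) = 3.118748^(1/3)
Dn = 1.4610 m

1.4610


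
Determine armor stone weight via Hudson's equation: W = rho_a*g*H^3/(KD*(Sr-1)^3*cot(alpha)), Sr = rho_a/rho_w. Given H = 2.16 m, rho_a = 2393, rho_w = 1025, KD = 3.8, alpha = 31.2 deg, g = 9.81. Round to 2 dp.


Sr = rho_a / rho_w = 2393 / 1025 = 2.334634
(Sr - 1) = 1.334634
(Sr - 1)^3 = 2.377315
cot(31.2) = 1 / tan(31.2) = 1 / 0.605622 = 1.651196
Numerator = 2393 * 9.81 * 2.16^3 = 236577.2392
Denominator = 3.8 * 2.377315 * 1.651196 = 14.916571
W = 236577.2392 / 14.916571
W = 15860.03 N

15860.03


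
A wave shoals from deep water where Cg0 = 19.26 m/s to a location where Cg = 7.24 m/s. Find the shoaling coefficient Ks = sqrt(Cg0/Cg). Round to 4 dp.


Ks = sqrt(Cg0 / Cg)
Ks = sqrt(19.26 / 7.24)
Ks = sqrt(2.6602)
Ks = 1.6310

1.6310


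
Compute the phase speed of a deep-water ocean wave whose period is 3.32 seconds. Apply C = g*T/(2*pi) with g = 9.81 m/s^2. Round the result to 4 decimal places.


We use the deep-water celerity formula:
C = g * T / (2 * pi)
C = 9.81 * 3.32 / (2 * 3.14159...)
C = 32.569200 / 6.283185
C = 5.1835 m/s

5.1835


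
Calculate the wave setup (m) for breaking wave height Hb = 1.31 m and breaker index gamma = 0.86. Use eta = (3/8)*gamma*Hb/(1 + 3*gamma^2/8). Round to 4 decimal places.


eta = (3/8) * gamma * Hb / (1 + 3*gamma^2/8)
Numerator = (3/8) * 0.86 * 1.31 = 0.422475
Denominator = 1 + 3*0.86^2/8 = 1 + 0.277350 = 1.277350
eta = 0.422475 / 1.277350
eta = 0.3307 m

0.3307


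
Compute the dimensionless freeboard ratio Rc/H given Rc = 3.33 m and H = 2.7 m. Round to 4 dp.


Relative freeboard = Rc / H
= 3.33 / 2.7
= 1.2333

1.2333


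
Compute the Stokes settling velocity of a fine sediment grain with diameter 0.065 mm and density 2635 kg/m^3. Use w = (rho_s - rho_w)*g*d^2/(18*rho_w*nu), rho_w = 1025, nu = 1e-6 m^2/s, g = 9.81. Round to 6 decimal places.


w = (rho_s - rho_w) * g * d^2 / (18 * rho_w * nu)
d = 0.065 mm = 0.000065 m
rho_s - rho_w = 2635 - 1025 = 1610
Numerator = 1610 * 9.81 * (0.000065)^2 = 0.000066730073
Denominator = 18 * 1025 * 1e-6 = 0.018450
w = 0.003617 m/s

0.003617


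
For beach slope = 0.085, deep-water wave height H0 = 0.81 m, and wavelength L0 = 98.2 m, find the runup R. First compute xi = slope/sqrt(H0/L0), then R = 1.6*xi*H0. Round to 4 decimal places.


xi = slope / sqrt(H0/L0)
H0/L0 = 0.81/98.2 = 0.008248
sqrt(0.008248) = 0.090821
xi = 0.085 / 0.090821 = 0.935906
R = 1.6 * xi * H0 = 1.6 * 0.935906 * 0.81
R = 1.2129 m

1.2129


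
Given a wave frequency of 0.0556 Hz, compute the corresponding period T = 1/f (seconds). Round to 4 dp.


T = 1 / f
T = 1 / 0.0556
T = 17.9856 s

17.9856


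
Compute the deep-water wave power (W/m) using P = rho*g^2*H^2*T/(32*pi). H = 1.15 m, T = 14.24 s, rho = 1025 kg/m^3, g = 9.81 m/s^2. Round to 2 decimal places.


P = rho * g^2 * H^2 * T / (32 * pi)
P = 1025 * 9.81^2 * 1.15^2 * 14.24 / (32 * pi)
P = 1025 * 96.2361 * 1.3225 * 14.24 / 100.53096
P = 18478.54 W/m

18478.54


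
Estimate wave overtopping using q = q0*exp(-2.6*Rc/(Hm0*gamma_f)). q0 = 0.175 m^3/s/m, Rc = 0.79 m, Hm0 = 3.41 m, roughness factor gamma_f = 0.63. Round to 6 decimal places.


q = q0 * exp(-2.6 * Rc / (Hm0 * gamma_f))
Exponent = -2.6 * 0.79 / (3.41 * 0.63)
= -2.6 * 0.79 / 2.1483
= -0.956105
exp(-0.956105) = 0.384387
q = 0.175 * 0.384387
q = 0.067268 m^3/s/m

0.067268


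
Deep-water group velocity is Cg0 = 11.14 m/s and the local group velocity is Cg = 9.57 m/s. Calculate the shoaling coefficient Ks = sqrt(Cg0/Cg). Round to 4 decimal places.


Ks = sqrt(Cg0 / Cg)
Ks = sqrt(11.14 / 9.57)
Ks = sqrt(1.1641)
Ks = 1.0789

1.0789


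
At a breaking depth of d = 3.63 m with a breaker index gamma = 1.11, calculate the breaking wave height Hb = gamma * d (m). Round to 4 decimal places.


Hb = gamma * d
Hb = 1.11 * 3.63
Hb = 4.0293 m

4.0293


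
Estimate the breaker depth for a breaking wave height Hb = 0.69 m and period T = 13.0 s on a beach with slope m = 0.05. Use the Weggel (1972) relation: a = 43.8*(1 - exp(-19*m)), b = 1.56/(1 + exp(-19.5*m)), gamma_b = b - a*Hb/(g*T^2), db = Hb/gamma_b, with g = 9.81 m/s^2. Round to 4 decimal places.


a = 43.8 * (1 - exp(-19 * m))
exp(-19 * 0.05) = exp(-0.9500) = 0.386741
a = 43.8 * (1 - 0.386741) = 26.860743
b = 1.56 / (1 + exp(-19.5 * m))
exp(-19.5 * 0.05) = exp(-0.9750) = 0.377192
b = 1.56 / (1 + 0.377192) = 1.132739
Hb / (g * T^2) = 0.69 / (9.81 * 13.0^2) = 0.69 / 1657.8900 = 0.00041619
gamma_b = b - a * Hb/(g*T^2) = 1.132739 - 26.860743 * 0.00041619 = 1.121560
db = Hb / gamma_b = 0.69 / 1.121560
db = 0.6152 m

0.6152


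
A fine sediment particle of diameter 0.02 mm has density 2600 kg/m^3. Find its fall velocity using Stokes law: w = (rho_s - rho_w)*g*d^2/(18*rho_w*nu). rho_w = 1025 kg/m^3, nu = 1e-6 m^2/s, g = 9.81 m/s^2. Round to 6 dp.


w = (rho_s - rho_w) * g * d^2 / (18 * rho_w * nu)
d = 0.02 mm = 0.000020 m
rho_s - rho_w = 2600 - 1025 = 1575
Numerator = 1575 * 9.81 * (0.000020)^2 = 0.000006180300
Denominator = 18 * 1025 * 1e-6 = 0.018450
w = 0.000335 m/s

0.000335


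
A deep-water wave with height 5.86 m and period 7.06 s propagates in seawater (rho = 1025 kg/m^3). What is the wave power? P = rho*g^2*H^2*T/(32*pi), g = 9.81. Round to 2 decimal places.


P = rho * g^2 * H^2 * T / (32 * pi)
P = 1025 * 9.81^2 * 5.86^2 * 7.06 / (32 * pi)
P = 1025 * 96.2361 * 34.3396 * 7.06 / 100.53096
P = 237882.21 W/m

237882.21


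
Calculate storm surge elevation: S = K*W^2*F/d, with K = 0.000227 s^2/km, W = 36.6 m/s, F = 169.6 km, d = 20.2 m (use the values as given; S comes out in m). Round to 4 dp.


S = K * W^2 * F / d
W^2 = 36.6^2 = 1339.56
S = 0.000227 * 1339.56 * 169.6 / 20.2
Numerator = 0.000227 * 1339.56 * 169.6 = 51.571988
S = 51.571988 / 20.2 = 2.5531 m

2.5531


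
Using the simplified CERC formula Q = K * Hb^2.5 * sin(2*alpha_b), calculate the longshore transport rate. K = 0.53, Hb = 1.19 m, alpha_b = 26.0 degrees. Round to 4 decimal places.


Q = K * Hb^2.5 * sin(2 * alpha_b)
Hb^2.5 = 1.19^2.5 = 1.544783
sin(2 * 26.0) = sin(52.0) = 0.788011
Q = 0.53 * 1.544783 * 0.788011
Q = 0.6452 m^3/s

0.6452


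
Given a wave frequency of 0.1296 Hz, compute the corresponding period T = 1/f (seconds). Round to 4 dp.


T = 1 / f
T = 1 / 0.1296
T = 7.7160 s

7.7160


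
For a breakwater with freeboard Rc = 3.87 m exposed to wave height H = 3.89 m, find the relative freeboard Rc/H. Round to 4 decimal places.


Relative freeboard = Rc / H
= 3.87 / 3.89
= 0.9949

0.9949


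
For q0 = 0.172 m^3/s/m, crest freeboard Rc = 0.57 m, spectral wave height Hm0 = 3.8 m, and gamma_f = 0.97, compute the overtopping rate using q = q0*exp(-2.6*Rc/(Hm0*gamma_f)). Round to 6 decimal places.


q = q0 * exp(-2.6 * Rc / (Hm0 * gamma_f))
Exponent = -2.6 * 0.57 / (3.8 * 0.97)
= -2.6 * 0.57 / 3.6860
= -0.402062
exp(-0.402062) = 0.668939
q = 0.172 * 0.668939
q = 0.115058 m^3/s/m

0.115058


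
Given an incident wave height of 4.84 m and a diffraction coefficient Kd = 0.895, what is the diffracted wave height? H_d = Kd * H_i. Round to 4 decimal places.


H_d = Kd * H_i
H_d = 0.895 * 4.84
H_d = 4.3318 m

4.3318


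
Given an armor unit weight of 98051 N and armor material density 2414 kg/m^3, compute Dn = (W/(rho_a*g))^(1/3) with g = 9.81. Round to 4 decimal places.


V = W / (rho_a * g)
V = 98051 / (2414 * 9.81)
V = 98051 / 23681.34
V = 4.140433 m^3
Dn = V^(1/3) = 4.140433^(1/3)
Dn = 1.6058 m

1.6058


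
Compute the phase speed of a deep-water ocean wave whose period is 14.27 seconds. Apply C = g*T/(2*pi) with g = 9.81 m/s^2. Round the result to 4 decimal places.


We use the deep-water celerity formula:
C = g * T / (2 * pi)
C = 9.81 * 14.27 / (2 * 3.14159...)
C = 139.988700 / 6.283185
C = 22.2799 m/s

22.2799


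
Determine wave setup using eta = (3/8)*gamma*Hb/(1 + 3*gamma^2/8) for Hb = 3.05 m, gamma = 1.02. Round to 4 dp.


eta = (3/8) * gamma * Hb / (1 + 3*gamma^2/8)
Numerator = (3/8) * 1.02 * 3.05 = 1.166625
Denominator = 1 + 3*1.02^2/8 = 1 + 0.390150 = 1.390150
eta = 1.166625 / 1.390150
eta = 0.8392 m

0.8392


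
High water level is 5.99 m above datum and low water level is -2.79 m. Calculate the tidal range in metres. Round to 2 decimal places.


Tidal range = High water - Low water
Tidal range = 5.99 - (-2.79)
Tidal range = 8.78 m

8.78


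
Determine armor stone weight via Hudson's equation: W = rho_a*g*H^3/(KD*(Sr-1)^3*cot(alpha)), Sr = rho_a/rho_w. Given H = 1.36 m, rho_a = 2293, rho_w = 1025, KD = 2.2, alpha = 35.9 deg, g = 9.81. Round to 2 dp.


Sr = rho_a / rho_w = 2293 / 1025 = 2.237073
(Sr - 1) = 1.237073
(Sr - 1)^3 = 1.893155
cot(35.9) = 1 / tan(35.9) = 1 / 0.723879 = 1.381446
Numerator = 2293 * 9.81 * 1.36^3 = 56583.4974
Denominator = 2.2 * 1.893155 * 1.381446 = 5.753640
W = 56583.4974 / 5.753640
W = 9834.38 N

9834.38


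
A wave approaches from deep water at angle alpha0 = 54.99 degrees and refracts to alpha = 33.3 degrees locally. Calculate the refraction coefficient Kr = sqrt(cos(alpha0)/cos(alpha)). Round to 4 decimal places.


Kr = sqrt(cos(alpha0) / cos(alpha))
cos(54.99) = 0.573719
cos(33.3) = 0.835807
Kr = sqrt(0.573719 / 0.835807)
Kr = sqrt(0.686425)
Kr = 0.8285

0.8285


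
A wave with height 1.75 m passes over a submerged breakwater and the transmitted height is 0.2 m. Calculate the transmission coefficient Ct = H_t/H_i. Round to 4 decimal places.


Ct = H_t / H_i
Ct = 0.2 / 1.75
Ct = 0.1143

0.1143


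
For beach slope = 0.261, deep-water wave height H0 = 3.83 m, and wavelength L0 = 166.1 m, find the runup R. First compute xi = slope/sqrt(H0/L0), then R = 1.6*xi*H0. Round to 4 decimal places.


xi = slope / sqrt(H0/L0)
H0/L0 = 3.83/166.1 = 0.023058
sqrt(0.023058) = 0.151850
xi = 0.261 / 0.151850 = 1.718802
R = 1.6 * xi * H0 = 1.6 * 1.718802 * 3.83
R = 10.5328 m

10.5328


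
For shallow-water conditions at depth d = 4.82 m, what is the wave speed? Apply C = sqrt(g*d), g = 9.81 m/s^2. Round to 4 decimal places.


Using the shallow-water approximation:
C = sqrt(g * d) = sqrt(9.81 * 4.82)
C = sqrt(47.2842)
C = 6.8764 m/s

6.8764


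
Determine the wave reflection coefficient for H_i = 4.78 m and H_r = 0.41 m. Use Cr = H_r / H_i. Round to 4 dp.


Cr = H_r / H_i
Cr = 0.41 / 4.78
Cr = 0.0858

0.0858


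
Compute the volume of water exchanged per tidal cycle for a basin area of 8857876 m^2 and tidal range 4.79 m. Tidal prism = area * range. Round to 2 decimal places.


Tidal prism = Area * Tidal range
P = 8857876 * 4.79
P = 42429226.04 m^3

42429226.04


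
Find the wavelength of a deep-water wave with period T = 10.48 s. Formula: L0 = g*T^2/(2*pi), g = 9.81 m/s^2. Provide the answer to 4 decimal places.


L0 = g * T^2 / (2 * pi)
L0 = 9.81 * 10.48^2 / (2 * pi)
L0 = 9.81 * 109.8304 / 6.28319
L0 = 1077.4362 / 6.28319
L0 = 171.4793 m

171.4793


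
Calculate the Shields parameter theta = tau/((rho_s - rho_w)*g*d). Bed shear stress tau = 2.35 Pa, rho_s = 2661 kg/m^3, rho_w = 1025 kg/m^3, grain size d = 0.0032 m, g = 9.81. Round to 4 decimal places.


theta = tau / ((rho_s - rho_w) * g * d)
rho_s - rho_w = 2661 - 1025 = 1636
Denominator = 1636 * 9.81 * 0.0032 = 51.357312
theta = 2.35 / 51.357312
theta = 0.0458

0.0458


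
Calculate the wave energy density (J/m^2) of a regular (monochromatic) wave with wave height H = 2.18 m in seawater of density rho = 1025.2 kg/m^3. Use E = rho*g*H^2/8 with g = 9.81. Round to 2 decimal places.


E = (1/8) * rho * g * H^2
E = (1/8) * 1025.2 * 9.81 * 2.18^2
E = 0.125 * 1025.2 * 9.81 * 4.7524
E = 5974.49 J/m^2

5974.49


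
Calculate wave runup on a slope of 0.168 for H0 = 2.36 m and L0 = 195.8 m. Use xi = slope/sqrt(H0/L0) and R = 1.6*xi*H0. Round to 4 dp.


xi = slope / sqrt(H0/L0)
H0/L0 = 2.36/195.8 = 0.012053
sqrt(0.012053) = 0.109787
xi = 0.168 / 0.109787 = 1.530240
R = 1.6 * xi * H0 = 1.6 * 1.530240 * 2.36
R = 5.7782 m

5.7782


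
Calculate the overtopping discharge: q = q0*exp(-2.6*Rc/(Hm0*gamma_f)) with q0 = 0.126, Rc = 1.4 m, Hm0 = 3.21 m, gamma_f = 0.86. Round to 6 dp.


q = q0 * exp(-2.6 * Rc / (Hm0 * gamma_f))
Exponent = -2.6 * 1.4 / (3.21 * 0.86)
= -2.6 * 1.4 / 2.7606
= -1.318554
exp(-1.318554) = 0.267522
q = 0.126 * 0.267522
q = 0.033708 m^3/s/m

0.033708


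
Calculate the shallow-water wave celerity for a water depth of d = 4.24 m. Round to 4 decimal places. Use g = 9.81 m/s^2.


Using the shallow-water approximation:
C = sqrt(g * d) = sqrt(9.81 * 4.24)
C = sqrt(41.5944)
C = 6.4494 m/s

6.4494


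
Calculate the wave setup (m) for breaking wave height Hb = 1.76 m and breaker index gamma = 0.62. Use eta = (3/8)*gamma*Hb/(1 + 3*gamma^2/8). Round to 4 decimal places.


eta = (3/8) * gamma * Hb / (1 + 3*gamma^2/8)
Numerator = (3/8) * 0.62 * 1.76 = 0.409200
Denominator = 1 + 3*0.62^2/8 = 1 + 0.144150 = 1.144150
eta = 0.409200 / 1.144150
eta = 0.3576 m

0.3576


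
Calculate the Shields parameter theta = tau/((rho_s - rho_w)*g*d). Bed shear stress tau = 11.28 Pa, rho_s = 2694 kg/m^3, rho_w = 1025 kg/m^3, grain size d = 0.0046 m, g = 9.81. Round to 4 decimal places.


theta = tau / ((rho_s - rho_w) * g * d)
rho_s - rho_w = 2694 - 1025 = 1669
Denominator = 1669 * 9.81 * 0.0046 = 75.315294
theta = 11.28 / 75.315294
theta = 0.1498

0.1498


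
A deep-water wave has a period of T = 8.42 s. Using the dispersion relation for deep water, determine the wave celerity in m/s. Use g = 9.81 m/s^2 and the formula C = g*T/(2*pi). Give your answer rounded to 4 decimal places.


We use the deep-water celerity formula:
C = g * T / (2 * pi)
C = 9.81 * 8.42 / (2 * 3.14159...)
C = 82.600200 / 6.283185
C = 13.1462 m/s

13.1462


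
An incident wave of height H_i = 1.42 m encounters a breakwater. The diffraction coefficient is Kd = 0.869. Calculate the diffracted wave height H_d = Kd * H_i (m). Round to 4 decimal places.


H_d = Kd * H_i
H_d = 0.869 * 1.42
H_d = 1.2340 m

1.2340


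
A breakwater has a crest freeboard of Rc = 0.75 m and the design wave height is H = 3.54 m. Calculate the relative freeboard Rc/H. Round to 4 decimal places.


Relative freeboard = Rc / H
= 0.75 / 3.54
= 0.2119

0.2119


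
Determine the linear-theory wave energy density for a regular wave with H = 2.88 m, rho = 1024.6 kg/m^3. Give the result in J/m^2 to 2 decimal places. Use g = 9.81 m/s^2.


E = (1/8) * rho * g * H^2
E = (1/8) * 1024.6 * 9.81 * 2.88^2
E = 0.125 * 1024.6 * 9.81 * 8.2944
E = 10421.21 J/m^2

10421.21


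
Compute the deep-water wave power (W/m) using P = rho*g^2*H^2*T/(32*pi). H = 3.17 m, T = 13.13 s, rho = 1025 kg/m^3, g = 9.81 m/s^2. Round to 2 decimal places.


P = rho * g^2 * H^2 * T / (32 * pi)
P = 1025 * 9.81^2 * 3.17^2 * 13.13 / (32 * pi)
P = 1025 * 96.2361 * 10.0489 * 13.13 / 100.53096
P = 129462.88 W/m

129462.88


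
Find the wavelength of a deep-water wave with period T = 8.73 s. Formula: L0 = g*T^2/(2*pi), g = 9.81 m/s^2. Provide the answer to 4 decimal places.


L0 = g * T^2 / (2 * pi)
L0 = 9.81 * 8.73^2 / (2 * pi)
L0 = 9.81 * 76.2129 / 6.28319
L0 = 747.6485 / 6.28319
L0 = 118.9920 m

118.9920


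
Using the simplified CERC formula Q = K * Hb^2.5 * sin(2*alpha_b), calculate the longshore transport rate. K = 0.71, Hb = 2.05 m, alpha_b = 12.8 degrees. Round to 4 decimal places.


Q = K * Hb^2.5 * sin(2 * alpha_b)
Hb^2.5 = 2.05^2.5 = 6.017064
sin(2 * 12.8) = sin(25.6) = 0.432086
Q = 0.71 * 6.017064 * 0.432086
Q = 1.8459 m^3/s

1.8459


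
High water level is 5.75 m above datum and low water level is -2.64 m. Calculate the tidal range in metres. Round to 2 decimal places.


Tidal range = High water - Low water
Tidal range = 5.75 - (-2.64)
Tidal range = 8.39 m

8.39


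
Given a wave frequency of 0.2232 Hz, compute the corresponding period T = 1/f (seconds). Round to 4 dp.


T = 1 / f
T = 1 / 0.2232
T = 4.4803 s

4.4803


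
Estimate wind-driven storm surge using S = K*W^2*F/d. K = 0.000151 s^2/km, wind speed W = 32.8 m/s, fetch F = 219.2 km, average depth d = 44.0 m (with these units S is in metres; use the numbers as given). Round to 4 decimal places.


S = K * W^2 * F / d
W^2 = 32.8^2 = 1075.84
S = 0.000151 * 1075.84 * 219.2 / 44.0
Numerator = 0.000151 * 1075.84 * 219.2 = 35.609443
S = 35.609443 / 44.0 = 0.8093 m

0.8093


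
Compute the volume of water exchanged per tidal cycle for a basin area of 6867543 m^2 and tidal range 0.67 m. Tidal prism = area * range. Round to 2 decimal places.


Tidal prism = Area * Tidal range
P = 6867543 * 0.67
P = 4601253.81 m^3

4601253.81


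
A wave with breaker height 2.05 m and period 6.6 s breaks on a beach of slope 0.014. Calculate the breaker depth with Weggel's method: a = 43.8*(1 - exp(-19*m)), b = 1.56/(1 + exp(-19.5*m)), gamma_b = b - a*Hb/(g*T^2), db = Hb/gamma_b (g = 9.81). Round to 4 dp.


a = 43.8 * (1 - exp(-19 * m))
exp(-19 * 0.014) = exp(-0.2660) = 0.766439
a = 43.8 * (1 - 0.766439) = 10.229966
b = 1.56 / (1 + exp(-19.5 * m))
exp(-19.5 * 0.014) = exp(-0.2730) = 0.761093
b = 1.56 / (1 + 0.761093) = 0.885814
Hb / (g * T^2) = 2.05 / (9.81 * 6.6^2) = 2.05 / 427.3236 = 0.00479730
gamma_b = b - a * Hb/(g*T^2) = 0.885814 - 10.229966 * 0.00479730 = 0.836737
db = Hb / gamma_b = 2.05 / 0.836737
db = 2.4500 m

2.4500


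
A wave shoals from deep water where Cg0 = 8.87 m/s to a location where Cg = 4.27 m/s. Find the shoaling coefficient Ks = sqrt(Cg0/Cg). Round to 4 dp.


Ks = sqrt(Cg0 / Cg)
Ks = sqrt(8.87 / 4.27)
Ks = sqrt(2.0773)
Ks = 1.4413

1.4413


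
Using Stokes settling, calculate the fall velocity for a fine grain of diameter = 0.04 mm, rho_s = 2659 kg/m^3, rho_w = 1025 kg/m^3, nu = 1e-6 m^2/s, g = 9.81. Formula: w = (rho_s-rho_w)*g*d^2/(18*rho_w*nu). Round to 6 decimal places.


w = (rho_s - rho_w) * g * d^2 / (18 * rho_w * nu)
d = 0.04 mm = 0.000040 m
rho_s - rho_w = 2659 - 1025 = 1634
Numerator = 1634 * 9.81 * (0.000040)^2 = 0.000025647264
Denominator = 18 * 1025 * 1e-6 = 0.018450
w = 0.001390 m/s

0.001390


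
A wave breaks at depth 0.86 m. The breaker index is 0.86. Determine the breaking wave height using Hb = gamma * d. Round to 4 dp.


Hb = gamma * d
Hb = 0.86 * 0.86
Hb = 0.7396 m

0.7396


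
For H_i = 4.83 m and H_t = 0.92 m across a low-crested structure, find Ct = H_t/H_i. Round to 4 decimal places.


Ct = H_t / H_i
Ct = 0.92 / 4.83
Ct = 0.1905

0.1905


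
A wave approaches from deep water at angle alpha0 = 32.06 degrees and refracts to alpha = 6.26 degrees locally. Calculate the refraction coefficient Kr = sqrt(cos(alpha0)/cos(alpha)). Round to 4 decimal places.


Kr = sqrt(cos(alpha0) / cos(alpha))
cos(32.06) = 0.847493
cos(6.26) = 0.994037
Kr = sqrt(0.847493 / 0.994037)
Kr = sqrt(0.852576)
Kr = 0.9234

0.9234


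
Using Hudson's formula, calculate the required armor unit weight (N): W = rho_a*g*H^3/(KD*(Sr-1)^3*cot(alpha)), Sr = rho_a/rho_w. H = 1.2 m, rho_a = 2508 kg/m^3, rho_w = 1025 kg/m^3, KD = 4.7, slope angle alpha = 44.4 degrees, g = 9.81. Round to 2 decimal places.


Sr = rho_a / rho_w = 2508 / 1025 = 2.446829
(Sr - 1) = 1.446829
(Sr - 1)^3 = 3.028669
cot(44.4) = 1 / tan(44.4) = 1 / 0.979272 = 1.021166
Numerator = 2508 * 9.81 * 1.2^3 = 42514.8134
Denominator = 4.7 * 3.028669 * 1.021166 = 14.536044
W = 42514.8134 / 14.536044
W = 2924.79 N

2924.79


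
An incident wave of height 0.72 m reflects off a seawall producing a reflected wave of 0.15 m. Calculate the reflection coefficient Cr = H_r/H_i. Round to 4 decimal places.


Cr = H_r / H_i
Cr = 0.15 / 0.72
Cr = 0.2083

0.2083


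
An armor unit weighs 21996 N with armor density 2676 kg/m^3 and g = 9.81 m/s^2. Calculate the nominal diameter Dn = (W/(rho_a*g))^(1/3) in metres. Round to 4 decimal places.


V = W / (rho_a * g)
V = 21996 / (2676 * 9.81)
V = 21996 / 26251.56
V = 0.837893 m^3
Dn = V^(1/3) = 0.837893^(1/3)
Dn = 0.9427 m

0.9427


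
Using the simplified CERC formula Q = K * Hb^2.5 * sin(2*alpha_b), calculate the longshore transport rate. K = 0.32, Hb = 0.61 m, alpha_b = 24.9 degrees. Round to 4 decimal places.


Q = K * Hb^2.5 * sin(2 * alpha_b)
Hb^2.5 = 0.61^2.5 = 0.290619
sin(2 * 24.9) = sin(49.8) = 0.763796
Q = 0.32 * 0.290619 * 0.763796
Q = 0.0710 m^3/s

0.0710


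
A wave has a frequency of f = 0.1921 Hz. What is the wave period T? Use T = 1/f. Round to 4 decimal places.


T = 1 / f
T = 1 / 0.1921
T = 5.2056 s

5.2056


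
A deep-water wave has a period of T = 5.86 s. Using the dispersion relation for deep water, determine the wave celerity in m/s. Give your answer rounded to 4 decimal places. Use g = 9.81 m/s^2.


We use the deep-water celerity formula:
C = g * T / (2 * pi)
C = 9.81 * 5.86 / (2 * 3.14159...)
C = 57.486600 / 6.283185
C = 9.1493 m/s

9.1493


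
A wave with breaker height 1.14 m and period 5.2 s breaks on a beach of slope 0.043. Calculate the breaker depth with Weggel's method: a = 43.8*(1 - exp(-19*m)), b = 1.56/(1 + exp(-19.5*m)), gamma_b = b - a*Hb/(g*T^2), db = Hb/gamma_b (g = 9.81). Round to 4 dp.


a = 43.8 * (1 - exp(-19 * m))
exp(-19 * 0.043) = exp(-0.8170) = 0.441755
a = 43.8 * (1 - 0.441755) = 24.451134
b = 1.56 / (1 + exp(-19.5 * m))
exp(-19.5 * 0.043) = exp(-0.8385) = 0.432359
b = 1.56 / (1 + 0.432359) = 1.089113
Hb / (g * T^2) = 1.14 / (9.81 * 5.2^2) = 1.14 / 265.2624 = 0.00429763
gamma_b = b - a * Hb/(g*T^2) = 1.089113 - 24.451134 * 0.00429763 = 0.984031
db = Hb / gamma_b = 1.14 / 0.984031
db = 1.1585 m

1.1585


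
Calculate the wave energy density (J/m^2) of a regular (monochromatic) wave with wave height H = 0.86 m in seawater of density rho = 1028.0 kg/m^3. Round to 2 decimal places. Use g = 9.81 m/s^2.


E = (1/8) * rho * g * H^2
E = (1/8) * 1028.0 * 9.81 * 0.86^2
E = 0.125 * 1028.0 * 9.81 * 0.7396
E = 932.33 J/m^2

932.33


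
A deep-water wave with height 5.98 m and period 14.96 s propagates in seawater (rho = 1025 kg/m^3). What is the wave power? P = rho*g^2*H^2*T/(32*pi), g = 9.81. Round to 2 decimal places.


P = rho * g^2 * H^2 * T / (32 * pi)
P = 1025 * 9.81^2 * 5.98^2 * 14.96 / (32 * pi)
P = 1025 * 96.2361 * 35.7604 * 14.96 / 100.53096
P = 524923.47 W/m

524923.47


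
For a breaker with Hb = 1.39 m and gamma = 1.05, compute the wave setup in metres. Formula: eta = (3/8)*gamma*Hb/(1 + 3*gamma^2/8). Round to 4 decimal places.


eta = (3/8) * gamma * Hb / (1 + 3*gamma^2/8)
Numerator = (3/8) * 1.05 * 1.39 = 0.547312
Denominator = 1 + 3*1.05^2/8 = 1 + 0.413438 = 1.413438
eta = 0.547312 / 1.413438
eta = 0.3872 m

0.3872


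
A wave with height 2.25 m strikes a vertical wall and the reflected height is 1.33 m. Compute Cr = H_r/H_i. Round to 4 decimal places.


Cr = H_r / H_i
Cr = 1.33 / 2.25
Cr = 0.5911

0.5911


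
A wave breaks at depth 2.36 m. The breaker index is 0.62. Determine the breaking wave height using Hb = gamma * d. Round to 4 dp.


Hb = gamma * d
Hb = 0.62 * 2.36
Hb = 1.4632 m

1.4632


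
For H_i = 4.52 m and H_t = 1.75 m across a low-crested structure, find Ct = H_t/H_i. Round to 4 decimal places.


Ct = H_t / H_i
Ct = 1.75 / 4.52
Ct = 0.3872

0.3872


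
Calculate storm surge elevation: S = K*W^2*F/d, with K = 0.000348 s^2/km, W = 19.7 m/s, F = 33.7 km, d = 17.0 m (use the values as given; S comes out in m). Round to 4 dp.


S = K * W^2 * F / d
W^2 = 19.7^2 = 388.09
S = 0.000348 * 388.09 * 33.7 / 17.0
Numerator = 0.000348 * 388.09 * 33.7 = 4.551364
S = 4.551364 / 17.0 = 0.2677 m

0.2677


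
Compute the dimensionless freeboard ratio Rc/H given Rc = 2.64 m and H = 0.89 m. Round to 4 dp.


Relative freeboard = Rc / H
= 2.64 / 0.89
= 2.9663

2.9663


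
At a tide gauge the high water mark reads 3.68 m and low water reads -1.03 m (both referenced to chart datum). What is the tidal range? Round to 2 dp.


Tidal range = High water - Low water
Tidal range = 3.68 - (-1.03)
Tidal range = 4.71 m

4.71


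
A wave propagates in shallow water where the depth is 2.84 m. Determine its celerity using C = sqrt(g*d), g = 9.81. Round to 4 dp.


Using the shallow-water approximation:
C = sqrt(g * d) = sqrt(9.81 * 2.84)
C = sqrt(27.8604)
C = 5.2783 m/s

5.2783


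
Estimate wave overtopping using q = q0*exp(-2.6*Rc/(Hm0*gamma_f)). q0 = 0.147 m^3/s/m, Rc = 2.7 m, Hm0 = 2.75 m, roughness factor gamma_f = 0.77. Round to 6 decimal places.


q = q0 * exp(-2.6 * Rc / (Hm0 * gamma_f))
Exponent = -2.6 * 2.7 / (2.75 * 0.77)
= -2.6 * 2.7 / 2.1175
= -3.315230
exp(-3.315230) = 0.036326
q = 0.147 * 0.036326
q = 0.005340 m^3/s/m

0.005340


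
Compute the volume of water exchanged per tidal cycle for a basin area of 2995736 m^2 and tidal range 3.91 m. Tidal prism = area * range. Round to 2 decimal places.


Tidal prism = Area * Tidal range
P = 2995736 * 3.91
P = 11713327.76 m^3

11713327.76


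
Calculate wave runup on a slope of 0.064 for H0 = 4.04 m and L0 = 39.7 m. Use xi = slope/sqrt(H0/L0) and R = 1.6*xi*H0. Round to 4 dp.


xi = slope / sqrt(H0/L0)
H0/L0 = 4.04/39.7 = 0.101763
sqrt(0.101763) = 0.319003
xi = 0.064 / 0.319003 = 0.200625
R = 1.6 * xi * H0 = 1.6 * 0.200625 * 4.04
R = 1.2968 m

1.2968


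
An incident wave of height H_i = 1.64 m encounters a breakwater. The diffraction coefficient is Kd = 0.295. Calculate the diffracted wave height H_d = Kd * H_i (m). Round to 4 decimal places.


H_d = Kd * H_i
H_d = 0.295 * 1.64
H_d = 0.4838 m

0.4838


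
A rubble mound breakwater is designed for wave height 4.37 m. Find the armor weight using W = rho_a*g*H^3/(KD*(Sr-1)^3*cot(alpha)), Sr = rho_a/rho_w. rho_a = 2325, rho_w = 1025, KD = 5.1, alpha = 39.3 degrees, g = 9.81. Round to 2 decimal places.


Sr = rho_a / rho_w = 2325 / 1025 = 2.268293
(Sr - 1) = 1.268293
(Sr - 1)^3 = 2.040133
cot(39.3) = 1 / tan(39.3) = 1 / 0.818491 = 1.221761
Numerator = 2325 * 9.81 * 4.37^3 = 1903427.2194
Denominator = 5.1 * 2.040133 * 1.221761 = 12.712032
W = 1903427.2194 / 12.712032
W = 149734.30 N

149734.30


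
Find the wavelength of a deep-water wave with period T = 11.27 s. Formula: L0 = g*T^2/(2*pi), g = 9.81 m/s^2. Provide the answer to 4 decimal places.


L0 = g * T^2 / (2 * pi)
L0 = 9.81 * 11.27^2 / (2 * pi)
L0 = 9.81 * 127.0129 / 6.28319
L0 = 1245.9965 / 6.28319
L0 = 198.3065 m

198.3065


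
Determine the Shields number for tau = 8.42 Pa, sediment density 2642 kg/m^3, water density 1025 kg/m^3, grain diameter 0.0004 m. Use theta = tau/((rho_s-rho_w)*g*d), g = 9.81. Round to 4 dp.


theta = tau / ((rho_s - rho_w) * g * d)
rho_s - rho_w = 2642 - 1025 = 1617
Denominator = 1617 * 9.81 * 0.0004 = 6.345108
theta = 8.42 / 6.345108
theta = 1.3270

1.3270


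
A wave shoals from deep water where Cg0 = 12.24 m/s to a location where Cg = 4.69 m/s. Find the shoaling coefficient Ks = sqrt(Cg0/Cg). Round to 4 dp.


Ks = sqrt(Cg0 / Cg)
Ks = sqrt(12.24 / 4.69)
Ks = sqrt(2.6098)
Ks = 1.6155

1.6155


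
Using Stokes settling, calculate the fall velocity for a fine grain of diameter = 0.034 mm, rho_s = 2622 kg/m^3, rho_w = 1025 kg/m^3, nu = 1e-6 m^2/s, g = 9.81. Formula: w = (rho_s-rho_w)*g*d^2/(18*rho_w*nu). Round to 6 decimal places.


w = (rho_s - rho_w) * g * d^2 / (18 * rho_w * nu)
d = 0.034 mm = 0.000034 m
rho_s - rho_w = 2622 - 1025 = 1597
Numerator = 1597 * 9.81 * (0.000034)^2 = 0.000018110555
Denominator = 18 * 1025 * 1e-6 = 0.018450
w = 0.000982 m/s

0.000982
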